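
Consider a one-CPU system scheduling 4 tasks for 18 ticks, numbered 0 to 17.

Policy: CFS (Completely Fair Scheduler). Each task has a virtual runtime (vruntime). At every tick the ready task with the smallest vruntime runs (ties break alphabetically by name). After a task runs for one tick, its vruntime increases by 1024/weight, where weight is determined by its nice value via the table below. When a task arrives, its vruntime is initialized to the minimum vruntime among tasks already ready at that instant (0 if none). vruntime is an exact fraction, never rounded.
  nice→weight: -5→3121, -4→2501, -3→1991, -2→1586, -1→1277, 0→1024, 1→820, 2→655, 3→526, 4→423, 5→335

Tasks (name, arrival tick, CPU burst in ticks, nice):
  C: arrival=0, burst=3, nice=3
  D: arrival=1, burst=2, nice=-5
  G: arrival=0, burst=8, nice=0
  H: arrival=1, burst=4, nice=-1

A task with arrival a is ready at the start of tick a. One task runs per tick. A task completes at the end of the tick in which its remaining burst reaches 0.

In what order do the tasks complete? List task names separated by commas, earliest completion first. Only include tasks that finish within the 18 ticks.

t=0: vr[C=0 G=0] → run C
t=1: vr[C=512/263 D=0 G=0 H=0] → run D
t=2: vr[C=512/263 D=1024/3121 G=0 H=0] → run G
t=3: vr[C=512/263 D=1024/3121 G=1 H=0] → run H
t=4: vr[C=512/263 D=1024/3121 G=1 H=1024/1277] → run D
t=5: vr[C=512/263 G=1 H=1024/1277] → run H
t=6: vr[C=512/263 G=1 H=2048/1277] → run G
t=7: vr[C=512/263 G=2 H=2048/1277] → run H
t=8: vr[C=512/263 G=2 H=3072/1277] → run C
t=9: vr[C=1024/263 G=2 H=3072/1277] → run G
t=10: vr[C=1024/263 G=3 H=3072/1277] → run H
t=11: vr[C=1024/263 G=3] → run G
t=12: vr[C=1024/263 G=4] → run C
t=13: vr[G=4] → run G
t=14: vr[G=5] → run G
t=15: vr[G=6] → run G
t=16: vr[G=7] → run G
t=17: (idle)

completion order = D, H, C, G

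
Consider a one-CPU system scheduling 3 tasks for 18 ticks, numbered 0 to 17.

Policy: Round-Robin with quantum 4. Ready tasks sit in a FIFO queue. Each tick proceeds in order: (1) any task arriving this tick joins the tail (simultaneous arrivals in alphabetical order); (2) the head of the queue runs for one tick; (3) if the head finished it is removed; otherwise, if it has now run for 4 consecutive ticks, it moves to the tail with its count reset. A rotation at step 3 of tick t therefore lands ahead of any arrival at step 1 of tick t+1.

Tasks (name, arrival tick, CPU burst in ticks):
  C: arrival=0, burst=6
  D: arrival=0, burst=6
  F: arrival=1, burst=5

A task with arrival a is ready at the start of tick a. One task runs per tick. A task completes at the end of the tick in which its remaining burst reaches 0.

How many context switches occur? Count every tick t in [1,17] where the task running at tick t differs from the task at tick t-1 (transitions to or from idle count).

t=0: queue=[C,D] q_used=0 → run C
t=1: queue=[C,D,F] q_used=1 → run C
t=2: queue=[C,D,F] q_used=2 → run C
t=3: queue=[C,D,F] q_used=3 → run C
t=4: queue=[D,F,C] q_used=0 → run D
t=5: queue=[D,F,C] q_used=1 → run D
t=6: queue=[D,F,C] q_used=2 → run D
t=7: queue=[D,F,C] q_used=3 → run D
t=8: queue=[F,C,D] q_used=0 → run F
t=9: queue=[F,C,D] q_used=1 → run F
t=10: queue=[F,C,D] q_used=2 → run F
t=11: queue=[F,C,D] q_used=3 → run F
t=12: queue=[C,D,F] q_used=0 → run C
t=13: queue=[C,D,F] q_used=1 → run C
t=14: queue=[D,F] q_used=0 → run D
t=15: queue=[D,F] q_used=1 → run D
t=16: queue=[F] q_used=0 → run F
t=17: (idle)

context switches = 6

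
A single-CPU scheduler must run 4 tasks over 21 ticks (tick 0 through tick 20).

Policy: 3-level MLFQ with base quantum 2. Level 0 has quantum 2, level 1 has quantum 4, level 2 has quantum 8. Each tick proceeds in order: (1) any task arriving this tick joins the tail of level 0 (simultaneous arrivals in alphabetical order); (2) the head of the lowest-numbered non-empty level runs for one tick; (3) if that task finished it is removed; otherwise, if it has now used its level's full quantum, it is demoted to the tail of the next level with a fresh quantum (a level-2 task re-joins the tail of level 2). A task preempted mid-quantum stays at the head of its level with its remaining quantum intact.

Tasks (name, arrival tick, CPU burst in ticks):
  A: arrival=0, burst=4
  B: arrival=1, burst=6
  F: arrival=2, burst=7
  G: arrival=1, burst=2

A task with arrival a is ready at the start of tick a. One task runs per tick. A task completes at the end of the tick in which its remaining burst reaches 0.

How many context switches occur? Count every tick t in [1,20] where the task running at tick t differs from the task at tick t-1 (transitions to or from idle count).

t=0: L0/L1/L2 = A/-/- → run A
t=1: L0/L1/L2 = ABG/-/- → run A
t=2: L0/L1/L2 = BGF/A/- → run B
t=3: L0/L1/L2 = BGF/A/- → run B
t=4: L0/L1/L2 = GF/AB/- → run G
t=5: L0/L1/L2 = GF/AB/- → run G
t=6: L0/L1/L2 = F/AB/- → run F
t=7: L0/L1/L2 = F/AB/- → run F
t=8: L0/L1/L2 = -/ABF/- → run A
t=9: L0/L1/L2 = -/ABF/- → run A
t=10: L0/L1/L2 = -/BF/- → run B
t=11: L0/L1/L2 = -/BF/- → run B
t=12: L0/L1/L2 = -/BF/- → run B
t=13: L0/L1/L2 = -/BF/- → run B
t=14: L0/L1/L2 = -/F/- → run F
t=15: L0/L1/L2 = -/F/- → run F
t=16: L0/L1/L2 = -/F/- → run F
t=17: L0/L1/L2 = -/F/- → run F
t=18: L0/L1/L2 = -/-/F → run F
t=19: (idle)
t=20: (idle)

context switches = 7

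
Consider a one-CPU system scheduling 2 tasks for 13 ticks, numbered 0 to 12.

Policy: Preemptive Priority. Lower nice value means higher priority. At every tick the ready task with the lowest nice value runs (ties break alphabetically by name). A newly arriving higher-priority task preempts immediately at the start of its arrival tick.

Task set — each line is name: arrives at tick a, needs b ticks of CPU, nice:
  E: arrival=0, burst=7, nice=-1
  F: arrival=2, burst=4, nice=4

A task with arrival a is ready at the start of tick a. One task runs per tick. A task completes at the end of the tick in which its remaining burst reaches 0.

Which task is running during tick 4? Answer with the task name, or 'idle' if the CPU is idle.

t=0: ready={E} → run E
t=1: ready={E} → run E
t=2: ready={E,F} → run E
t=3: ready={E,F} → run E
t=4: ready={E,F} → run E
t=5: ready={E,F} → run E
t=6: ready={E,F} → run E
t=7: ready={F} → run F
t=8: ready={F} → run F
t=9: ready={F} → run F
t=10: ready={F} → run F
t=11: (idle)
t=12: (idle)

running at tick 4 = E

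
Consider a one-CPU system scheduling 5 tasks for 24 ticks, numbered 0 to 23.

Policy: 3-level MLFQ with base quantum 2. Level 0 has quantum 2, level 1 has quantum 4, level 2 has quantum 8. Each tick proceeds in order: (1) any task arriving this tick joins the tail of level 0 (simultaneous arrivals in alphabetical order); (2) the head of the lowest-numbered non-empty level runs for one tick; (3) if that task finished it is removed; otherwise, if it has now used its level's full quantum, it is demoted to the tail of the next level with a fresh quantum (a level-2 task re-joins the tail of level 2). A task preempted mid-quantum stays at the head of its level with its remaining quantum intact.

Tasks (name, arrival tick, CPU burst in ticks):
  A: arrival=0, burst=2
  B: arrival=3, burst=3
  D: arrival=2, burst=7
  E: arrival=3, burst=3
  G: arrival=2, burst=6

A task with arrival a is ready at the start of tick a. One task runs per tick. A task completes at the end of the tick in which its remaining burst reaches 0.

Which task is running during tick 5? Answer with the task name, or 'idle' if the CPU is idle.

t=0: L0/L1/L2 = A/-/- → run A
t=1: L0/L1/L2 = A/-/- → run A
t=2: L0/L1/L2 = DG/-/- → run D
t=3: L0/L1/L2 = DGBE/-/- → run D
t=4: L0/L1/L2 = GBE/D/- → run G
t=5: L0/L1/L2 = GBE/D/- → run G
t=6: L0/L1/L2 = BE/DG/- → run B
t=7: L0/L1/L2 = BE/DG/- → run B
t=8: L0/L1/L2 = E/DGB/- → run E
t=9: L0/L1/L2 = E/DGB/- → run E
t=10: L0/L1/L2 = -/DGBE/- → run D
t=11: L0/L1/L2 = -/DGBE/- → run D
t=12: L0/L1/L2 = -/DGBE/- → run D
t=13: L0/L1/L2 = -/DGBE/- → run D
t=14: L0/L1/L2 = -/GBE/D → run G
t=15: L0/L1/L2 = -/GBE/D → run G
t=16: L0/L1/L2 = -/GBE/D → run G
t=17: L0/L1/L2 = -/GBE/D → run G
t=18: L0/L1/L2 = -/BE/D → run B
t=19: L0/L1/L2 = -/E/D → run E
t=20: L0/L1/L2 = -/-/D → run D
t=21: (idle)
t=22: (idle)
t=23: (idle)

running at tick 5 = G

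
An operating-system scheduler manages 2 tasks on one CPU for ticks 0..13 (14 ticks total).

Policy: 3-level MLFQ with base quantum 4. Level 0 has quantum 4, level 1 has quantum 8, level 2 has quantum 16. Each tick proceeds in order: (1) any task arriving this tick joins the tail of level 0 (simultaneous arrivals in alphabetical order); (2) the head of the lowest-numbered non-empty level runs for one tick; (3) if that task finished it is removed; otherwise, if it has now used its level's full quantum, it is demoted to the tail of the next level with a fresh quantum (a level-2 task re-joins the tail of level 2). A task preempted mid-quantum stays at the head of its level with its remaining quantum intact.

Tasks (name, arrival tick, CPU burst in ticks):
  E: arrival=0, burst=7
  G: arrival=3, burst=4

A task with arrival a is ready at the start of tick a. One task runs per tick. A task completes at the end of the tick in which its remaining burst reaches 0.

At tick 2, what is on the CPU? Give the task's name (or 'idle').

running at tick 2 = E

t=0: L0/L1/L2 = E/-/- → run E
t=1: L0/L1/L2 = E/-/- → run E
t=2: L0/L1/L2 = E/-/- → run E
t=3: L0/L1/L2 = EG/-/- → run E
t=4: L0/L1/L2 = G/E/- → run G
t=5: L0/L1/L2 = G/E/- → run G
t=6: L0/L1/L2 = G/E/- → run G
t=7: L0/L1/L2 = G/E/- → run G
t=8: L0/L1/L2 = -/E/- → run E
t=9: L0/L1/L2 = -/E/- → run E
t=10: L0/L1/L2 = -/E/- → run E
t=11: (idle)
t=12: (idle)
t=13: (idle)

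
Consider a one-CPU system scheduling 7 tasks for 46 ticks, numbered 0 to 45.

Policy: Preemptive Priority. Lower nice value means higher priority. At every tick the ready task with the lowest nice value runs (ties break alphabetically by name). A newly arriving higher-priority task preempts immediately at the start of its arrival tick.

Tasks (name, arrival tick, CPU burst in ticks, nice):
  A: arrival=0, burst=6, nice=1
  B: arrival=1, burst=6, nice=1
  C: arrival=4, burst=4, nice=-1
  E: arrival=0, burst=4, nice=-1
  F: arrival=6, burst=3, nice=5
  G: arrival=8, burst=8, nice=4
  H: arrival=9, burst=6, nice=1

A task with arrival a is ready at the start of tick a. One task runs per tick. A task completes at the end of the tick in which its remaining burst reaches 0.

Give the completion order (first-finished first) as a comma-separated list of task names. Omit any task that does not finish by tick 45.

completion order = E, C, A, B, H, G, F

t=0: ready={A,E} → run E
t=1: ready={A,B,E} → run E
t=2: ready={A,B,E} → run E
t=3: ready={A,B,E} → run E
t=4: ready={A,B,C} → run C
t=5: ready={A,B,C} → run C
t=6: ready={A,B,C,F} → run C
t=7: ready={A,B,C,F} → run C
t=8: ready={A,B,F,G} → run A
t=9: ready={A,B,F,G,H} → run A
t=10: ready={A,B,F,G,H} → run A
t=11: ready={A,B,F,G,H} → run A
t=12: ready={A,B,F,G,H} → run A
t=13: ready={A,B,F,G,H} → run A
t=14: ready={B,F,G,H} → run B
t=15: ready={B,F,G,H} → run B
t=16: ready={B,F,G,H} → run B
t=17: ready={B,F,G,H} → run B
t=18: ready={B,F,G,H} → run B
t=19: ready={B,F,G,H} → run B
t=20: ready={F,G,H} → run H
t=21: ready={F,G,H} → run H
t=22: ready={F,G,H} → run H
t=23: ready={F,G,H} → run H
t=24: ready={F,G,H} → run H
t=25: ready={F,G,H} → run H
t=26: ready={F,G} → run G
t=27: ready={F,G} → run G
t=28: ready={F,G} → run G
t=29: ready={F,G} → run G
t=30: ready={F,G} → run G
t=31: ready={F,G} → run G
t=32: ready={F,G} → run G
t=33: ready={F,G} → run G
t=34: ready={F} → run F
t=35: ready={F} → run F
t=36: ready={F} → run F
t=37: (idle)
t=38: (idle)
t=39: (idle)
t=40: (idle)
t=41: (idle)
t=42: (idle)
t=43: (idle)
t=44: (idle)
t=45: (idle)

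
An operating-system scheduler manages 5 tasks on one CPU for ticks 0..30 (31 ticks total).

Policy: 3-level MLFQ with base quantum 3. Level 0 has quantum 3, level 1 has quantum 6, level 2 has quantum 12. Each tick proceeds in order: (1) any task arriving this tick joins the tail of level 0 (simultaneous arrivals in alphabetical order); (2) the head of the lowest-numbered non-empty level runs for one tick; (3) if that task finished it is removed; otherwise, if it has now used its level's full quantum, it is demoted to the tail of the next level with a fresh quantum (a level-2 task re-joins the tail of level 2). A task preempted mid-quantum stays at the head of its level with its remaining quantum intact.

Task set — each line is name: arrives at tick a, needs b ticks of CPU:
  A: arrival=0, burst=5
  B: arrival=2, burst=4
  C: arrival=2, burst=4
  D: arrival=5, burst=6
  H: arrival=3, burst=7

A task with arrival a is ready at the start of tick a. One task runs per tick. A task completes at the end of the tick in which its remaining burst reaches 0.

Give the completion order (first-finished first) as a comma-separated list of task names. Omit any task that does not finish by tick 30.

t=0: L0/L1/L2 = A/-/- → run A
t=1: L0/L1/L2 = A/-/- → run A
t=2: L0/L1/L2 = ABC/-/- → run A
t=3: L0/L1/L2 = BCH/A/- → run B
t=4: L0/L1/L2 = BCH/A/- → run B
t=5: L0/L1/L2 = BCHD/A/- → run B
t=6: L0/L1/L2 = CHD/AB/- → run C
t=7: L0/L1/L2 = CHD/AB/- → run C
t=8: L0/L1/L2 = CHD/AB/- → run C
t=9: L0/L1/L2 = HD/ABC/- → run H
t=10: L0/L1/L2 = HD/ABC/- → run H
t=11: L0/L1/L2 = HD/ABC/- → run H
t=12: L0/L1/L2 = D/ABCH/- → run D
t=13: L0/L1/L2 = D/ABCH/- → run D
t=14: L0/L1/L2 = D/ABCH/- → run D
t=15: L0/L1/L2 = -/ABCHD/- → run A
t=16: L0/L1/L2 = -/ABCHD/- → run A
t=17: L0/L1/L2 = -/BCHD/- → run B
t=18: L0/L1/L2 = -/CHD/- → run C
t=19: L0/L1/L2 = -/HD/- → run H
t=20: L0/L1/L2 = -/HD/- → run H
t=21: L0/L1/L2 = -/HD/- → run H
t=22: L0/L1/L2 = -/HD/- → run H
t=23: L0/L1/L2 = -/D/- → run D
t=24: L0/L1/L2 = -/D/- → run D
t=25: L0/L1/L2 = -/D/- → run D
t=26: (idle)
t=27: (idle)
t=28: (idle)
t=29: (idle)
t=30: (idle)

completion order = A, B, C, H, D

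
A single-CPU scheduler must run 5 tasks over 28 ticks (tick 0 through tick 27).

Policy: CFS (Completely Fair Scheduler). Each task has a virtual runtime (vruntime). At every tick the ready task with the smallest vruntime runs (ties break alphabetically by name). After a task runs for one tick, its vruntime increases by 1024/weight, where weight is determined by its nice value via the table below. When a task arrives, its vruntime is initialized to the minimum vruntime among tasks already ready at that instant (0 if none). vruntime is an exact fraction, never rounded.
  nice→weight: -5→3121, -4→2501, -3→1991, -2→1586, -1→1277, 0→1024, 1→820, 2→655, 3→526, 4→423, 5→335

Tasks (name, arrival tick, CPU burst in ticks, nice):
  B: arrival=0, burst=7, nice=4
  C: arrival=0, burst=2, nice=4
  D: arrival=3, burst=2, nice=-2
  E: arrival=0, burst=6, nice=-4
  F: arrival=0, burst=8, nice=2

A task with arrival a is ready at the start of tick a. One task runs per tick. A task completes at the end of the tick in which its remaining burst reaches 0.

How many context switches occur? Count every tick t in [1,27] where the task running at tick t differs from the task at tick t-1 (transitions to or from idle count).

t=0: vr[B=0 C=0 E=0 F=0] → run B
t=1: vr[B=1024/423 C=0 E=0 F=0] → run C
t=2: vr[B=1024/423 C=1024/423 E=0 F=0] → run E
t=3: vr[B=1024/423 C=1024/423 D=0 E=1024/2501 F=0] → run D
t=4: vr[B=1024/423 C=1024/423 D=512/793 E=1024/2501 F=0] → run F
t=5: vr[B=1024/423 C=1024/423 D=512/793 E=1024/2501 F=1024/655] → run E
t=6: vr[B=1024/423 C=1024/423 D=512/793 E=2048/2501 F=1024/655] → run D
t=7: vr[B=1024/423 C=1024/423 E=2048/2501 F=1024/655] → run E
t=8: vr[B=1024/423 C=1024/423 E=3072/2501 F=1024/655] → run E
t=9: vr[B=1024/423 C=1024/423 E=4096/2501 F=1024/655] → run F
t=10: vr[B=1024/423 C=1024/423 E=4096/2501 F=2048/655] → run E
t=11: vr[B=1024/423 C=1024/423 E=5120/2501 F=2048/655] → run E
t=12: vr[B=1024/423 C=1024/423 F=2048/655] → run B
t=13: vr[B=2048/423 C=1024/423 F=2048/655] → run C
t=14: vr[B=2048/423 F=2048/655] → run F
t=15: vr[B=2048/423 F=3072/655] → run F
t=16: vr[B=2048/423 F=4096/655] → run B
t=17: vr[B=1024/141 F=4096/655] → run F
t=18: vr[B=1024/141 F=1024/131] → run B
t=19: vr[B=4096/423 F=1024/131] → run F
t=20: vr[B=4096/423 F=6144/655] → run F
t=21: vr[B=4096/423 F=7168/655] → run B
t=22: vr[B=5120/423 F=7168/655] → run F
t=23: vr[B=5120/423] → run B
t=24: vr[B=2048/141] → run B
t=25: (idle)
t=26: (idle)
t=27: (idle)

context switches = 20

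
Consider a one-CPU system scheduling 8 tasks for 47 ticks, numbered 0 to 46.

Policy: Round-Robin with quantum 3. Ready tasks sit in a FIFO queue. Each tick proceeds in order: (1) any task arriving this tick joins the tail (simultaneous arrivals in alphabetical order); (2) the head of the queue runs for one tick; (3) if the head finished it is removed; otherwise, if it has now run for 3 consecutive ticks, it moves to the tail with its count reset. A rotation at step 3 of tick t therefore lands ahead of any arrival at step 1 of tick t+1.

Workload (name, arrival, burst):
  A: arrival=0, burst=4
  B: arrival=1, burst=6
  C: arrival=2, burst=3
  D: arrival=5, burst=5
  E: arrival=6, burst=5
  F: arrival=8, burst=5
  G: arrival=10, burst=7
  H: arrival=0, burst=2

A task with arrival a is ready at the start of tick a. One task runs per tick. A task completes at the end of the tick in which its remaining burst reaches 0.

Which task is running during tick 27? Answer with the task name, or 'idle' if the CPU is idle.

running at tick 27 = D

t=0: queue=[A,H] q_used=0 → run A
t=1: queue=[A,H,B] q_used=1 → run A
t=2: queue=[A,H,B,C] q_used=2 → run A
t=3: queue=[H,B,C,A] q_used=0 → run H
t=4: queue=[H,B,C,A] q_used=1 → run H
t=5: queue=[B,C,A,D] q_used=0 → run B
t=6: queue=[B,C,A,D,E] q_used=1 → run B
t=7: queue=[B,C,A,D,E] q_used=2 → run B
t=8: queue=[C,A,D,E,B,F] q_used=0 → run C
t=9: queue=[C,A,D,E,B,F] q_used=1 → run C
t=10: queue=[C,A,D,E,B,F,G] q_used=2 → run C
t=11: queue=[A,D,E,B,F,G] q_used=0 → run A
t=12: queue=[D,E,B,F,G] q_used=0 → run D
t=13: queue=[D,E,B,F,G] q_used=1 → run D
t=14: queue=[D,E,B,F,G] q_used=2 → run D
t=15: queue=[E,B,F,G,D] q_used=0 → run E
t=16: queue=[E,B,F,G,D] q_used=1 → run E
t=17: queue=[E,B,F,G,D] q_used=2 → run E
t=18: queue=[B,F,G,D,E] q_used=0 → run B
t=19: queue=[B,F,G,D,E] q_used=1 → run B
t=20: queue=[B,F,G,D,E] q_used=2 → run B
t=21: queue=[F,G,D,E] q_used=0 → run F
t=22: queue=[F,G,D,E] q_used=1 → run F
t=23: queue=[F,G,D,E] q_used=2 → run F
t=24: queue=[G,D,E,F] q_used=0 → run G
t=25: queue=[G,D,E,F] q_used=1 → run G
t=26: queue=[G,D,E,F] q_used=2 → run G
t=27: queue=[D,E,F,G] q_used=0 → run D
t=28: queue=[D,E,F,G] q_used=1 → run D
t=29: queue=[E,F,G] q_used=0 → run E
t=30: queue=[E,F,G] q_used=1 → run E
t=31: queue=[F,G] q_used=0 → run F
t=32: queue=[F,G] q_used=1 → run F
t=33: queue=[G] q_used=0 → run G
t=34: queue=[G] q_used=1 → run G
t=35: queue=[G] q_used=2 → run G
t=36: queue=[G] q_used=0 → run G
t=37: (idle)
t=38: (idle)
t=39: (idle)
t=40: (idle)
t=41: (idle)
t=42: (idle)
t=43: (idle)
t=44: (idle)
t=45: (idle)
t=46: (idle)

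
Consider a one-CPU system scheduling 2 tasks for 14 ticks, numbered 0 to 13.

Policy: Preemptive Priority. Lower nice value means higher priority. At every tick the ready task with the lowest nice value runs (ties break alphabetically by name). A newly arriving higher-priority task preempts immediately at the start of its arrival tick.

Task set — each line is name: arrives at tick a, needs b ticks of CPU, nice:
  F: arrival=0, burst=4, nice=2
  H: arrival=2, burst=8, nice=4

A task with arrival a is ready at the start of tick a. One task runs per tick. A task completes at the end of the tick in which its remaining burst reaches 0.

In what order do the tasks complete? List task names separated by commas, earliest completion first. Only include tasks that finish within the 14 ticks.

completion order = F, H

t=0: ready={F} → run F
t=1: ready={F} → run F
t=2: ready={F,H} → run F
t=3: ready={F,H} → run F
t=4: ready={H} → run H
t=5: ready={H} → run H
t=6: ready={H} → run H
t=7: ready={H} → run H
t=8: ready={H} → run H
t=9: ready={H} → run H
t=10: ready={H} → run H
t=11: ready={H} → run H
t=12: (idle)
t=13: (idle)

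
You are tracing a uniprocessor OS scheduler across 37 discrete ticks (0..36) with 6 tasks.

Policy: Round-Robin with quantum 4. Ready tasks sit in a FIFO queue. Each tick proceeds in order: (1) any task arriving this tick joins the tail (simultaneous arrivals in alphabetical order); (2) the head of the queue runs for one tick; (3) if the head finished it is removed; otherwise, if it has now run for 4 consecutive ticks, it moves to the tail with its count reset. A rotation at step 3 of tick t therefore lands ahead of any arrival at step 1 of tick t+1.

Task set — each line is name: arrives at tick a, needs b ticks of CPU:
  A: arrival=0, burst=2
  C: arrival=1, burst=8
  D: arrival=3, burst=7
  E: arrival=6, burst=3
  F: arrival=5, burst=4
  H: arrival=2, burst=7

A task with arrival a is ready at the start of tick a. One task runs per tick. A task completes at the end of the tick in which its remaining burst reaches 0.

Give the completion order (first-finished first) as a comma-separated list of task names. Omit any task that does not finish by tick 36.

completion order = A, F, C, E, H, D

t=0: queue=[A] q_used=0 → run A
t=1: queue=[A,C] q_used=1 → run A
t=2: queue=[C,H] q_used=0 → run C
t=3: queue=[C,H,D] q_used=1 → run C
t=4: queue=[C,H,D] q_used=2 → run C
t=5: queue=[C,H,D,F] q_used=3 → run C
t=6: queue=[H,D,F,C,E] q_used=0 → run H
t=7: queue=[H,D,F,C,E] q_used=1 → run H
t=8: queue=[H,D,F,C,E] q_used=2 → run H
t=9: queue=[H,D,F,C,E] q_used=3 → run H
t=10: queue=[D,F,C,E,H] q_used=0 → run D
t=11: queue=[D,F,C,E,H] q_used=1 → run D
t=12: queue=[D,F,C,E,H] q_used=2 → run D
t=13: queue=[D,F,C,E,H] q_used=3 → run D
t=14: queue=[F,C,E,H,D] q_used=0 → run F
t=15: queue=[F,C,E,H,D] q_used=1 → run F
t=16: queue=[F,C,E,H,D] q_used=2 → run F
t=17: queue=[F,C,E,H,D] q_used=3 → run F
t=18: queue=[C,E,H,D] q_used=0 → run C
t=19: queue=[C,E,H,D] q_used=1 → run C
t=20: queue=[C,E,H,D] q_used=2 → run C
t=21: queue=[C,E,H,D] q_used=3 → run C
t=22: queue=[E,H,D] q_used=0 → run E
t=23: queue=[E,H,D] q_used=1 → run E
t=24: queue=[E,H,D] q_used=2 → run E
t=25: queue=[H,D] q_used=0 → run H
t=26: queue=[H,D] q_used=1 → run H
t=27: queue=[H,D] q_used=2 → run H
t=28: queue=[D] q_used=0 → run D
t=29: queue=[D] q_used=1 → run D
t=30: queue=[D] q_used=2 → run D
t=31: (idle)
t=32: (idle)
t=33: (idle)
t=34: (idle)
t=35: (idle)
t=36: (idle)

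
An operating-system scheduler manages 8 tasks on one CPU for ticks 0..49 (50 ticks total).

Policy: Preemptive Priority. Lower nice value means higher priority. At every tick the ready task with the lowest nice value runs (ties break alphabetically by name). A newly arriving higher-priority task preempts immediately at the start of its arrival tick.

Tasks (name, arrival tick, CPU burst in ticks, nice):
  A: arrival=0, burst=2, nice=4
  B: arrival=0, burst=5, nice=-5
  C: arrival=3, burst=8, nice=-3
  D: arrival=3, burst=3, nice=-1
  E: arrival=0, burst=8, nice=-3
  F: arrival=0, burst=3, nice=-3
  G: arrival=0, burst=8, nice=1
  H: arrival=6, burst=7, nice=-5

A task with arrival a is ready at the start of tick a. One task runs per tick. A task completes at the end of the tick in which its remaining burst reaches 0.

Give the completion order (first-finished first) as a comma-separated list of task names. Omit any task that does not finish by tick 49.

t=0: ready={A,B,E,F,G} → run B
t=1: ready={A,B,E,F,G} → run B
t=2: ready={A,B,E,F,G} → run B
t=3: ready={A,B,C,D,E,F,G} → run B
t=4: ready={A,B,C,D,E,F,G} → run B
t=5: ready={A,C,D,E,F,G} → run C
t=6: ready={A,C,D,E,F,G,H} → run H
t=7: ready={A,C,D,E,F,G,H} → run H
t=8: ready={A,C,D,E,F,G,H} → run H
t=9: ready={A,C,D,E,F,G,H} → run H
t=10: ready={A,C,D,E,F,G,H} → run H
t=11: ready={A,C,D,E,F,G,H} → run H
t=12: ready={A,C,D,E,F,G,H} → run H
t=13: ready={A,C,D,E,F,G} → run C
t=14: ready={A,C,D,E,F,G} → run C
t=15: ready={A,C,D,E,F,G} → run C
t=16: ready={A,C,D,E,F,G} → run C
t=17: ready={A,C,D,E,F,G} → run C
t=18: ready={A,C,D,E,F,G} → run C
t=19: ready={A,C,D,E,F,G} → run C
t=20: ready={A,D,E,F,G} → run E
t=21: ready={A,D,E,F,G} → run E
t=22: ready={A,D,E,F,G} → run E
t=23: ready={A,D,E,F,G} → run E
t=24: ready={A,D,E,F,G} → run E
t=25: ready={A,D,E,F,G} → run E
t=26: ready={A,D,E,F,G} → run E
t=27: ready={A,D,E,F,G} → run E
t=28: ready={A,D,F,G} → run F
t=29: ready={A,D,F,G} → run F
t=30: ready={A,D,F,G} → run F
t=31: ready={A,D,G} → run D
t=32: ready={A,D,G} → run D
t=33: ready={A,D,G} → run D
t=34: ready={A,G} → run G
t=35: ready={A,G} → run G
t=36: ready={A,G} → run G
t=37: ready={A,G} → run G
t=38: ready={A,G} → run G
t=39: ready={A,G} → run G
t=40: ready={A,G} → run G
t=41: ready={A,G} → run G
t=42: ready={A} → run A
t=43: ready={A} → run A
t=44: (idle)
t=45: (idle)
t=46: (idle)
t=47: (idle)
t=48: (idle)
t=49: (idle)

completion order = B, H, C, E, F, D, G, A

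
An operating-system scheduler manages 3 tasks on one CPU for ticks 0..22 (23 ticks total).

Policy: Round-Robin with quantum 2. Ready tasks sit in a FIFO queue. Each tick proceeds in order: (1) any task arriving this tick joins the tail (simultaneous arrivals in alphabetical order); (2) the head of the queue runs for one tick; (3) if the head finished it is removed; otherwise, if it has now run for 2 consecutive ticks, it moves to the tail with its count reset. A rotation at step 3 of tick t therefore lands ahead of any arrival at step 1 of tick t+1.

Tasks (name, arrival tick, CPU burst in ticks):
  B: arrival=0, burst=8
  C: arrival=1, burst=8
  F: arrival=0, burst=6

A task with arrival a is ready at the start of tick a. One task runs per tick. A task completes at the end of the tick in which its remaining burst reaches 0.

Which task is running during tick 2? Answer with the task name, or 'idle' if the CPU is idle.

t=0: queue=[B,F] q_used=0 → run B
t=1: queue=[B,F,C] q_used=1 → run B
t=2: queue=[F,C,B] q_used=0 → run F
t=3: queue=[F,C,B] q_used=1 → run F
t=4: queue=[C,B,F] q_used=0 → run C
t=5: queue=[C,B,F] q_used=1 → run C
t=6: queue=[B,F,C] q_used=0 → run B
t=7: queue=[B,F,C] q_used=1 → run B
t=8: queue=[F,C,B] q_used=0 → run F
t=9: queue=[F,C,B] q_used=1 → run F
t=10: queue=[C,B,F] q_used=0 → run C
t=11: queue=[C,B,F] q_used=1 → run C
t=12: queue=[B,F,C] q_used=0 → run B
t=13: queue=[B,F,C] q_used=1 → run B
t=14: queue=[F,C,B] q_used=0 → run F
t=15: queue=[F,C,B] q_used=1 → run F
t=16: queue=[C,B] q_used=0 → run C
t=17: queue=[C,B] q_used=1 → run C
t=18: queue=[B,C] q_used=0 → run B
t=19: queue=[B,C] q_used=1 → run B
t=20: queue=[C] q_used=0 → run C
t=21: queue=[C] q_used=1 → run C
t=22: (idle)

running at tick 2 = F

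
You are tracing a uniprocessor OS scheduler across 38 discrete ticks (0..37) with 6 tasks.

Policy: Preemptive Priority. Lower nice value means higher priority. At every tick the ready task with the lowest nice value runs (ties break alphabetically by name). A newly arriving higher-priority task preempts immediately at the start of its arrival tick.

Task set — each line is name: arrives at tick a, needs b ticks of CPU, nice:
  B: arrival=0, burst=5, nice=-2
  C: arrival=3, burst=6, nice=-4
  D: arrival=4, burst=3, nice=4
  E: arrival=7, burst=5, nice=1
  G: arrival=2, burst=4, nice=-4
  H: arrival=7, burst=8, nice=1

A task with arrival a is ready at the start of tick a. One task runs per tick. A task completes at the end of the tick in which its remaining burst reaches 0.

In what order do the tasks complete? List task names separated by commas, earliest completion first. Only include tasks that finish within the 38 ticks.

completion order = C, G, B, E, H, D

t=0: ready={B} → run B
t=1: ready={B} → run B
t=2: ready={B,G} → run G
t=3: ready={B,C,G} → run C
t=4: ready={B,C,D,G} → run C
t=5: ready={B,C,D,G} → run C
t=6: ready={B,C,D,G} → run C
t=7: ready={B,C,D,E,G,H} → run C
t=8: ready={B,C,D,E,G,H} → run C
t=9: ready={B,D,E,G,H} → run G
t=10: ready={B,D,E,G,H} → run G
t=11: ready={B,D,E,G,H} → run G
t=12: ready={B,D,E,H} → run B
t=13: ready={B,D,E,H} → run B
t=14: ready={B,D,E,H} → run B
t=15: ready={D,E,H} → run E
t=16: ready={D,E,H} → run E
t=17: ready={D,E,H} → run E
t=18: ready={D,E,H} → run E
t=19: ready={D,E,H} → run E
t=20: ready={D,H} → run H
t=21: ready={D,H} → run H
t=22: ready={D,H} → run H
t=23: ready={D,H} → run H
t=24: ready={D,H} → run H
t=25: ready={D,H} → run H
t=26: ready={D,H} → run H
t=27: ready={D,H} → run H
t=28: ready={D} → run D
t=29: ready={D} → run D
t=30: ready={D} → run D
t=31: (idle)
t=32: (idle)
t=33: (idle)
t=34: (idle)
t=35: (idle)
t=36: (idle)
t=37: (idle)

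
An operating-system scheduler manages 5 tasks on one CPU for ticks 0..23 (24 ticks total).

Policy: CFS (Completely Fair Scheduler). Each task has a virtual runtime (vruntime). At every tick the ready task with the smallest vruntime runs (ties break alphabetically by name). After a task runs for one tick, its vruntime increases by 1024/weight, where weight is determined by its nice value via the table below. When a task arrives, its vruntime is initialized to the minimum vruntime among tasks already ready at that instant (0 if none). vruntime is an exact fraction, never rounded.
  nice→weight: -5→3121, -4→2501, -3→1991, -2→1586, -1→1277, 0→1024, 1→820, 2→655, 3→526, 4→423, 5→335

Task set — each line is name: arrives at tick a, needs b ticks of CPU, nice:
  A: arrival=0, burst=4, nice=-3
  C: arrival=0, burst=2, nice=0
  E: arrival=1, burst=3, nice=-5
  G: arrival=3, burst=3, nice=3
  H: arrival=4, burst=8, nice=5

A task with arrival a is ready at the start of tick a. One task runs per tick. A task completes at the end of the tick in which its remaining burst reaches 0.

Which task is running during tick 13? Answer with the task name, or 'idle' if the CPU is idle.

running at tick 13 = G

t=0: vr[A=0 C=0] → run A
t=1: vr[A=1024/1991 C=0 E=0] → run C
t=2: vr[A=1024/1991 C=1 E=0] → run E
t=3: vr[A=1024/1991 C=1 E=1024/3121 G=1024/3121] → run E
t=4: vr[A=1024/1991 C=1 E=2048/3121 G=1024/3121 H=1024/3121] → run G
t=5: vr[A=1024/1991 C=1 E=2048/3121 G=1867264/820823 H=1024/3121] → run H
t=6: vr[A=1024/1991 C=1 E=2048/3121 G=1867264/820823 H=3538944/1045535] → run A
t=7: vr[A=2048/1991 C=1 E=2048/3121 G=1867264/820823 H=3538944/1045535] → run E
t=8: vr[A=2048/1991 C=1 G=1867264/820823 H=3538944/1045535] → run C
t=9: vr[A=2048/1991 G=1867264/820823 H=3538944/1045535] → run A
t=10: vr[A=3072/1991 G=1867264/820823 H=3538944/1045535] → run A
t=11: vr[G=1867264/820823 H=3538944/1045535] → run G
t=12: vr[G=3465216/820823 H=3538944/1045535] → run H
t=13: vr[G=3465216/820823 H=6734848/1045535] → run G
t=14: vr[H=6734848/1045535] → run H
t=15: vr[H=9930752/1045535] → run H
t=16: vr[H=13126656/1045535] → run H
t=17: vr[H=3264512/209107] → run H
t=18: vr[H=19518464/1045535] → run H
t=19: vr[H=22714368/1045535] → run H
t=20: (idle)
t=21: (idle)
t=22: (idle)
t=23: (idle)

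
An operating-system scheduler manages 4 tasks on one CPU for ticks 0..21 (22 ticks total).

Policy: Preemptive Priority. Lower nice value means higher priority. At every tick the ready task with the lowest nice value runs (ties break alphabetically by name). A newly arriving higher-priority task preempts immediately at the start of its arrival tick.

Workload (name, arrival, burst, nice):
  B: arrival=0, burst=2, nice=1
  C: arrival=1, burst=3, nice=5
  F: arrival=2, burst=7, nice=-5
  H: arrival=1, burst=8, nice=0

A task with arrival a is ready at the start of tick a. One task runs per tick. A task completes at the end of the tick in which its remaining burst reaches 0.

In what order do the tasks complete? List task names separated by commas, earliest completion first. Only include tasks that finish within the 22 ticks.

completion order = F, H, B, C

t=0: ready={B} → run B
t=1: ready={B,C,H} → run H
t=2: ready={B,C,F,H} → run F
t=3: ready={B,C,F,H} → run F
t=4: ready={B,C,F,H} → run F
t=5: ready={B,C,F,H} → run F
t=6: ready={B,C,F,H} → run F
t=7: ready={B,C,F,H} → run F
t=8: ready={B,C,F,H} → run F
t=9: ready={B,C,H} → run H
t=10: ready={B,C,H} → run H
t=11: ready={B,C,H} → run H
t=12: ready={B,C,H} → run H
t=13: ready={B,C,H} → run H
t=14: ready={B,C,H} → run H
t=15: ready={B,C,H} → run H
t=16: ready={B,C} → run B
t=17: ready={C} → run C
t=18: ready={C} → run C
t=19: ready={C} → run C
t=20: (idle)
t=21: (idle)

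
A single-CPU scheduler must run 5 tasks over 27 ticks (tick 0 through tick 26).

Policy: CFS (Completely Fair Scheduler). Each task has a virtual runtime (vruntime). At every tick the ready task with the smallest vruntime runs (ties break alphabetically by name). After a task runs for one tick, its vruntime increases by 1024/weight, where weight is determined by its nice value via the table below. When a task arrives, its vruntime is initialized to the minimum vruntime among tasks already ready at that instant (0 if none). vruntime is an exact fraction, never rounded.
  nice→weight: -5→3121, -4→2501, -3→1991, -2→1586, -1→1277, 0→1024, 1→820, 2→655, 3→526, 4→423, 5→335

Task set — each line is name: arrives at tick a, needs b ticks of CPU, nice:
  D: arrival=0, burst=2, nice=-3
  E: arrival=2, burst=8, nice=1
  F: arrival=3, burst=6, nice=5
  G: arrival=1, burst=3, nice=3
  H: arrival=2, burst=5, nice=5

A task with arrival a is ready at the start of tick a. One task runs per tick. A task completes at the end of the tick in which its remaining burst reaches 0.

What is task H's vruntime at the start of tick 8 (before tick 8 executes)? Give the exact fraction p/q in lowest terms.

vruntime(H, start of tick 8) = 2381824/666985

t=0: vr[D=0] → run D
t=1: vr[D=1024/1991 G=1024/1991] → run D
t=2: vr[E=1024/1991 G=1024/1991 H=1024/1991] → run E
t=3: vr[E=719616/408155 F=1024/1991 G=1024/1991 H=1024/1991] → run F
t=4: vr[E=719616/408155 F=2381824/666985 G=1024/1991 H=1024/1991] → run G
t=5: vr[E=719616/408155 F=2381824/666985 G=1288704/523633 H=1024/1991] → run H
t=6: vr[E=719616/408155 F=2381824/666985 G=1288704/523633 H=2381824/666985] → run E
t=7: vr[E=1229312/408155 F=2381824/666985 G=1288704/523633 H=2381824/666985] → run G
t=8: vr[E=1229312/408155 F=2381824/666985 G=2308096/523633 H=2381824/666985] → run E
t=9: vr[E=1739008/408155 F=2381824/666985 G=2308096/523633 H=2381824/666985] → run F
t=10: vr[E=1739008/408155 F=4420608/666985 G=2308096/523633 H=2381824/666985] → run H
t=11: vr[E=1739008/408155 F=4420608/666985 G=2308096/523633 H=4420608/666985] → run E
t=12: vr[E=2248704/408155 F=4420608/666985 G=2308096/523633 H=4420608/666985] → run G
t=13: vr[E=2248704/408155 F=4420608/666985 H=4420608/666985] → run E
t=14: vr[E=551680/81631 F=4420608/666985 H=4420608/666985] → run F
t=15: vr[E=551680/81631 F=6459392/666985 H=4420608/666985] → run H
t=16: vr[E=551680/81631 F=6459392/666985 H=6459392/666985] → run E
t=17: vr[E=3268096/408155 F=6459392/666985 H=6459392/666985] → run E
t=18: vr[E=3777792/408155 F=6459392/666985 H=6459392/666985] → run E
t=19: vr[F=6459392/666985 H=6459392/666985] → run F
t=20: vr[F=8498176/666985 H=6459392/666985] → run H
t=21: vr[F=8498176/666985 H=8498176/666985] → run F
t=22: vr[F=2107392/133397 H=8498176/666985] → run H
t=23: vr[F=2107392/133397] → run F
t=24: (idle)
t=25: (idle)
t=26: (idle)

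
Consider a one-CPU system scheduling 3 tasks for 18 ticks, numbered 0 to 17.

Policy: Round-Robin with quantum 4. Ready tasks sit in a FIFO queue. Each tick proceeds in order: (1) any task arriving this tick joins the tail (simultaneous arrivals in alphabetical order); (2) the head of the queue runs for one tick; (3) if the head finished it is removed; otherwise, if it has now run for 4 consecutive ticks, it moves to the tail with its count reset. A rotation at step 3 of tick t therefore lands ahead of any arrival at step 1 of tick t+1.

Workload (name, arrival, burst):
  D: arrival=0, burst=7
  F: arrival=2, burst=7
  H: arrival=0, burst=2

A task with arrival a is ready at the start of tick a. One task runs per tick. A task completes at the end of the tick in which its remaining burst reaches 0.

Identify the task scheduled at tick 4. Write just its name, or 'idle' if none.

running at tick 4 = H

t=0: queue=[D,H] q_used=0 → run D
t=1: queue=[D,H] q_used=1 → run D
t=2: queue=[D,H,F] q_used=2 → run D
t=3: queue=[D,H,F] q_used=3 → run D
t=4: queue=[H,F,D] q_used=0 → run H
t=5: queue=[H,F,D] q_used=1 → run H
t=6: queue=[F,D] q_used=0 → run F
t=7: queue=[F,D] q_used=1 → run F
t=8: queue=[F,D] q_used=2 → run F
t=9: queue=[F,D] q_used=3 → run F
t=10: queue=[D,F] q_used=0 → run D
t=11: queue=[D,F] q_used=1 → run D
t=12: queue=[D,F] q_used=2 → run D
t=13: queue=[F] q_used=0 → run F
t=14: queue=[F] q_used=1 → run F
t=15: queue=[F] q_used=2 → run F
t=16: (idle)
t=17: (idle)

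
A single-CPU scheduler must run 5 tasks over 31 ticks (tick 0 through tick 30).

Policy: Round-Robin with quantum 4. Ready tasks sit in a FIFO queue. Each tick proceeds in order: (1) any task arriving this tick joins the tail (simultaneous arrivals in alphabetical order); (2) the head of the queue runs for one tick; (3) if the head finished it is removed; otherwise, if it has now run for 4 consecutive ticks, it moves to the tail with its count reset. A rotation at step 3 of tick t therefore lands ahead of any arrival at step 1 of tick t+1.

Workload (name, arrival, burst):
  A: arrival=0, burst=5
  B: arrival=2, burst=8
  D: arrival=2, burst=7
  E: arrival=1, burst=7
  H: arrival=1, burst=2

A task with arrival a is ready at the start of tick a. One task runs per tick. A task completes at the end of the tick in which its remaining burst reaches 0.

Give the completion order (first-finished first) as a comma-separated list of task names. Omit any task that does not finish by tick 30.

completion order = H, A, E, B, D

t=0: queue=[A] q_used=0 → run A
t=1: queue=[A,E,H] q_used=1 → run A
t=2: queue=[A,E,H,B,D] q_used=2 → run A
t=3: queue=[A,E,H,B,D] q_used=3 → run A
t=4: queue=[E,H,B,D,A] q_used=0 → run E
t=5: queue=[E,H,B,D,A] q_used=1 → run E
t=6: queue=[E,H,B,D,A] q_used=2 → run E
t=7: queue=[E,H,B,D,A] q_used=3 → run E
t=8: queue=[H,B,D,A,E] q_used=0 → run H
t=9: queue=[H,B,D,A,E] q_used=1 → run H
t=10: queue=[B,D,A,E] q_used=0 → run B
t=11: queue=[B,D,A,E] q_used=1 → run B
t=12: queue=[B,D,A,E] q_used=2 → run B
t=13: queue=[B,D,A,E] q_used=3 → run B
t=14: queue=[D,A,E,B] q_used=0 → run D
t=15: queue=[D,A,E,B] q_used=1 → run D
t=16: queue=[D,A,E,B] q_used=2 → run D
t=17: queue=[D,A,E,B] q_used=3 → run D
t=18: queue=[A,E,B,D] q_used=0 → run A
t=19: queue=[E,B,D] q_used=0 → run E
t=20: queue=[E,B,D] q_used=1 → run E
t=21: queue=[E,B,D] q_used=2 → run E
t=22: queue=[B,D] q_used=0 → run B
t=23: queue=[B,D] q_used=1 → run B
t=24: queue=[B,D] q_used=2 → run B
t=25: queue=[B,D] q_used=3 → run B
t=26: queue=[D] q_used=0 → run D
t=27: queue=[D] q_used=1 → run D
t=28: queue=[D] q_used=2 → run D
t=29: (idle)
t=30: (idle)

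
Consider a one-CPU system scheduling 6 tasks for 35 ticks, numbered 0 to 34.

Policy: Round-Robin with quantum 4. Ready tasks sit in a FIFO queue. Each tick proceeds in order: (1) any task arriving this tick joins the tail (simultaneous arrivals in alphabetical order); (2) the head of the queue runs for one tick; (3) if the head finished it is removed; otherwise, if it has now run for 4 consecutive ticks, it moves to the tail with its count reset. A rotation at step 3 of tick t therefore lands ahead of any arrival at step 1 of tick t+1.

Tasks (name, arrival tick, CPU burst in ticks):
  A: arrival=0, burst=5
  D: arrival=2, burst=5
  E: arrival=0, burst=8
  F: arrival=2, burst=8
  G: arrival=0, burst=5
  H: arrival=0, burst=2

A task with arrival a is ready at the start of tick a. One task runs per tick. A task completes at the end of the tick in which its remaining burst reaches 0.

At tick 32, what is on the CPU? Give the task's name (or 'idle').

t=0: queue=[A,E,G,H] q_used=0 → run A
t=1: queue=[A,E,G,H] q_used=1 → run A
t=2: queue=[A,E,G,H,D,F] q_used=2 → run A
t=3: queue=[A,E,G,H,D,F] q_used=3 → run A
t=4: queue=[E,G,H,D,F,A] q_used=0 → run E
t=5: queue=[E,G,H,D,F,A] q_used=1 → run E
t=6: queue=[E,G,H,D,F,A] q_used=2 → run E
t=7: queue=[E,G,H,D,F,A] q_used=3 → run E
t=8: queue=[G,H,D,F,A,E] q_used=0 → run G
t=9: queue=[G,H,D,F,A,E] q_used=1 → run G
t=10: queue=[G,H,D,F,A,E] q_used=2 → run G
t=11: queue=[G,H,D,F,A,E] q_used=3 → run G
t=12: queue=[H,D,F,A,E,G] q_used=0 → run H
t=13: queue=[H,D,F,A,E,G] q_used=1 → run H
t=14: queue=[D,F,A,E,G] q_used=0 → run D
t=15: queue=[D,F,A,E,G] q_used=1 → run D
t=16: queue=[D,F,A,E,G] q_used=2 → run D
t=17: queue=[D,F,A,E,G] q_used=3 → run D
t=18: queue=[F,A,E,G,D] q_used=0 → run F
t=19: queue=[F,A,E,G,D] q_used=1 → run F
t=20: queue=[F,A,E,G,D] q_used=2 → run F
t=21: queue=[F,A,E,G,D] q_used=3 → run F
t=22: queue=[A,E,G,D,F] q_used=0 → run A
t=23: queue=[E,G,D,F] q_used=0 → run E
t=24: queue=[E,G,D,F] q_used=1 → run E
t=25: queue=[E,G,D,F] q_used=2 → run E
t=26: queue=[E,G,D,F] q_used=3 → run E
t=27: queue=[G,D,F] q_used=0 → run G
t=28: queue=[D,F] q_used=0 → run D
t=29: queue=[F] q_used=0 → run F
t=30: queue=[F] q_used=1 → run F
t=31: queue=[F] q_used=2 → run F
t=32: queue=[F] q_used=3 → run F
t=33: (idle)
t=34: (idle)

running at tick 32 = F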